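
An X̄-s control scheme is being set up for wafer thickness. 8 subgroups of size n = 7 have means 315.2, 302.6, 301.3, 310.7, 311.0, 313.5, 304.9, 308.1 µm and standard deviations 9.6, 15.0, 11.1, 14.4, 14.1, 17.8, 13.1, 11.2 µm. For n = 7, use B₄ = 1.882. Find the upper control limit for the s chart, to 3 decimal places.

25.007

s̄ = (9.6 + 15.0 + 11.1 + 14.4 + 14.1 + 17.8 + 13.1 + 11.2) / 8 = 13.2875
UCL_s = B₄·s̄ = 1.882 × 13.2875 = 25.0071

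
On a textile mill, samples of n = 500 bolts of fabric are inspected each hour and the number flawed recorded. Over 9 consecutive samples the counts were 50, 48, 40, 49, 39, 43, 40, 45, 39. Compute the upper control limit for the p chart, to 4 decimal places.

p̄ = Σdᵢ / (k·n) = 393 / (9 × 500) = 0.08733
UCL = p̄ + 3·√(p̄(1−p̄)/n) = 0.08733 + 3 × √(0.08733×0.91267/500) = 0.08733 + 3 × 0.01263 = 0.12521

0.1252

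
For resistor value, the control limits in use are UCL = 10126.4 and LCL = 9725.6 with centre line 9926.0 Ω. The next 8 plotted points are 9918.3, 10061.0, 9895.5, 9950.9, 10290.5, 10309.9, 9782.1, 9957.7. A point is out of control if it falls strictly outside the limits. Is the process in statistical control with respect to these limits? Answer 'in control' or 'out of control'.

out of control

Compare each point to [9725.6, 10126.4]: sample 5 = 10290.5 > UCL; sample 6 = 10309.9 > UCL.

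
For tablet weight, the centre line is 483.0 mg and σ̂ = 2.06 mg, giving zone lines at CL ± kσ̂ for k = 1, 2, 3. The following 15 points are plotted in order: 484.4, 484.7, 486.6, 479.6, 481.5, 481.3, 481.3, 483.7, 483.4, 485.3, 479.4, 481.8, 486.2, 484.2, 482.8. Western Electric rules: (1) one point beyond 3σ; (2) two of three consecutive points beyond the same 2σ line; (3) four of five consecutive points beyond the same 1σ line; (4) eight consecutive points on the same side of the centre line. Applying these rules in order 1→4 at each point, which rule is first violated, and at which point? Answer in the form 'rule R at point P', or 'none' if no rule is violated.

Zone of each point (C = within 1σ̂, B = 1σ̂–2σ̂, A = 2σ̂–3σ̂, * = beyond 3σ̂; sign = side of CL): 1:+C, 2:+C, 3:+B, 4:-B, 5:-C, 6:-C, 7:-C, 8:+C, 9:+C, 10:+B, 11:-B, 12:-C, 13:+B, 14:+C, 15:-C
No rule fires across all 15 points.

none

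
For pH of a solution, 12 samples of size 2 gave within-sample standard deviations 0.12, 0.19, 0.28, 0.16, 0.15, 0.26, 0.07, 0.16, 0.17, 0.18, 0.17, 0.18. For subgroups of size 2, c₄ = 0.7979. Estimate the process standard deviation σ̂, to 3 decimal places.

0.218

s̄ = (0.12 + 0.19 + 0.28 + 0.16 + 0.15 + 0.26 + 0.07 + 0.16 + 0.17 + 0.18 + 0.17 + 0.18) / 12 = 0.1742
σ̂ = s̄ / c₄ = 0.1742 / 0.7979 = 0.2183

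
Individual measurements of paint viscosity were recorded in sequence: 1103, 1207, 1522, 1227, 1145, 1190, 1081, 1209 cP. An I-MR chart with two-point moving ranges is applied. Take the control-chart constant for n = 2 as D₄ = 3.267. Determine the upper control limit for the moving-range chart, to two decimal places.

503.12

Moving ranges: 104, 315, 295, 82, 45, 109, 128; M̄R̄ = 1078.0000 / 7 = 154.0000
UCL_MR = D₄·M̄R̄ = 3.267 × 154.0000 = 503.1180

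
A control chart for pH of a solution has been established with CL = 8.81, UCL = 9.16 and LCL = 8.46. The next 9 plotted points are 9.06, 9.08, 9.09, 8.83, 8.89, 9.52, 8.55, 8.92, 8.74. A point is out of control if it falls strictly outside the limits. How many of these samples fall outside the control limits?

Compare each point to [8.46, 9.16]: sample 6 = 9.52 > UCL.

1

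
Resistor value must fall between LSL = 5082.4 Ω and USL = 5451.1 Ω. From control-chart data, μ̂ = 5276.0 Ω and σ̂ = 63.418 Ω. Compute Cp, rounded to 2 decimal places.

Cp = (USL − LSL) / (6σ̂) = (5451.1 − 5082.4) / (6 × 63.418) = 368.7000 / 380.5080 = 0.9690

0.97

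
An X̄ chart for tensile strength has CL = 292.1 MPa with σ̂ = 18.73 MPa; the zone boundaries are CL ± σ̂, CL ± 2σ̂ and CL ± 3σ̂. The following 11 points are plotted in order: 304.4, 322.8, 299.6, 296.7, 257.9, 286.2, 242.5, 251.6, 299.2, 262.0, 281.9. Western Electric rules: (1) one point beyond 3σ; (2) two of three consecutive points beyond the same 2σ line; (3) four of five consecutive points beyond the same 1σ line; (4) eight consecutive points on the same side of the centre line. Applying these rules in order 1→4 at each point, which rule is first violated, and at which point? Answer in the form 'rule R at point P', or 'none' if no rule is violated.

Zone of each point (C = within 1σ̂, B = 1σ̂–2σ̂, A = 2σ̂–3σ̂, * = beyond 3σ̂; sign = side of CL): 1:+C, 2:+B, 3:+C, 4:+C, 5:-B, 6:-C, 7:-A, 8:-A, 9:+C, 10:-B, 11:-C
Rule 2 (two of three consecutive points beyond the same 2σ limit) is satisfied at point 8.

rule 2 at point 8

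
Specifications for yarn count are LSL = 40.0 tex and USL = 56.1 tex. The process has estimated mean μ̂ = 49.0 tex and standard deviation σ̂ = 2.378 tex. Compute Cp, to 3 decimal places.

Cp = (USL − LSL) / (6σ̂) = (56.1 − 40.0) / (6 × 2.378) = 16.1000 / 14.2680 = 1.1284

1.128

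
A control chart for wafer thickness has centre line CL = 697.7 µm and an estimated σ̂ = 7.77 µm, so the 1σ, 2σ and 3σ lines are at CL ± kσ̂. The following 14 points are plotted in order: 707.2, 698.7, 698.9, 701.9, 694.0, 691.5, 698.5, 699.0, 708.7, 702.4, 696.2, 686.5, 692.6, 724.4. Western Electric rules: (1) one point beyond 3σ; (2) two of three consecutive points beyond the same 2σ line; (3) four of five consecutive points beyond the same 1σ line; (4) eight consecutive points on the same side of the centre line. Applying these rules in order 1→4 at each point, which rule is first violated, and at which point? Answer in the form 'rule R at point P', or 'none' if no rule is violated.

Zone of each point (C = within 1σ̂, B = 1σ̂–2σ̂, A = 2σ̂–3σ̂, * = beyond 3σ̂; sign = side of CL): 1:+B, 2:+C, 3:+C, 4:+C, 5:-C, 6:-C, 7:+C, 8:+C, 9:+B, 10:+C, 11:-C, 12:-B, 13:-C, 14:+*
Rule 1 (one point beyond the 3σ limits) is satisfied at point 14.

rule 1 at point 14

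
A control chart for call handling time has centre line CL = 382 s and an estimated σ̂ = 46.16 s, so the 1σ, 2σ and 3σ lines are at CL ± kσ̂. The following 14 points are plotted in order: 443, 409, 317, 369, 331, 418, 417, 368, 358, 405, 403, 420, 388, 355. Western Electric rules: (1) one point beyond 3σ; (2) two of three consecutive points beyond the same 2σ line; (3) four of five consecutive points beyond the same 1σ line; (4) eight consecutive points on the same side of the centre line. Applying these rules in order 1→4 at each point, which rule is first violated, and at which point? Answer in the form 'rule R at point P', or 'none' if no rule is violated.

Zone of each point (C = within 1σ̂, B = 1σ̂–2σ̂, A = 2σ̂–3σ̂, * = beyond 3σ̂; sign = side of CL): 1:+B, 2:+C, 3:-B, 4:-C, 5:-B, 6:+C, 7:+C, 8:-C, 9:-C, 10:+C, 11:+C, 12:+C, 13:+C, 14:-C
No rule fires across all 14 points.

none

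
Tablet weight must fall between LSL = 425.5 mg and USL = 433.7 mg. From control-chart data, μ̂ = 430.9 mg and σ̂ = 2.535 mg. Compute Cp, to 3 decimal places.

Cp = (USL − LSL) / (6σ̂) = (433.7 − 425.5) / (6 × 2.535) = 8.2000 / 15.2100 = 0.5391

0.539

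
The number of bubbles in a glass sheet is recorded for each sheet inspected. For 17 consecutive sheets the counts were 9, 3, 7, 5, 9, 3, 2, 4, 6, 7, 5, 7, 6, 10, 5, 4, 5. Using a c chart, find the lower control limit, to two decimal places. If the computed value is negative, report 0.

c̄ = (9 + 3 + 7 + 5 + 9 + 3 + 2 + 4 + 6 + 7 + 5 + 7 + 6 + 10 + 5 + 4 + 5) / 17 = 97 / 17 = 5.7059
LCL = c̄ − 3√c̄ = 5.7059 − 3 × 2.3887 = -1.4602 → 0 (cannot be negative)

0.00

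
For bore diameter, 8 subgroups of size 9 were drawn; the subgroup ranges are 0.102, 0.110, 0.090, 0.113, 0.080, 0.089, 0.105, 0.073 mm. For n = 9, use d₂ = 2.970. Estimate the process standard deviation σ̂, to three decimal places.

R̄ = (0.102 + 0.110 + 0.090 + 0.113 + 0.080 + 0.089 + 0.105 + 0.073) / 8 = 0.0953
σ̂ = R̄ / d₂ = 0.0953 / 2.970 = 0.0321

0.032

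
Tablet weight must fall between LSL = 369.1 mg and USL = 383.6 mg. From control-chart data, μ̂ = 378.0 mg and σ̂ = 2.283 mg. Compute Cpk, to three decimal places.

0.818

Cpu = (USL − μ̂) / (3σ̂) = (383.6 − 378.0) / (3 × 2.283) = 0.8176; Cpl = (μ̂ − LSL) / (3σ̂) = (378.0 − 369.1) / (3 × 2.283) = 1.2995; Cpk = min(Cpu, Cpl) = 0.8176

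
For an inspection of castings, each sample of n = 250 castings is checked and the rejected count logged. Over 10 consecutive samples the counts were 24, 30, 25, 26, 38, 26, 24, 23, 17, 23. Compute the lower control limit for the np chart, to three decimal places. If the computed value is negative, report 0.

p̄ = Σdᵢ / (k·n) = 256 / (10 × 250) = 0.10240
LCL = np̄ − 3·√(np̄(1−p̄)) = 25.6000 − 3 × 4.7936 = 11.2192

11.219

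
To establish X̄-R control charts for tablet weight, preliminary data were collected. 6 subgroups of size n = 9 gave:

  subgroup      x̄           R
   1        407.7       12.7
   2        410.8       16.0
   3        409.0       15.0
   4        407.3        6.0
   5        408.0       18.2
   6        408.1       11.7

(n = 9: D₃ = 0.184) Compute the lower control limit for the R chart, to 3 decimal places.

R̄ = (12.7 + 16.0 + 15.0 + 6.0 + 18.2 + 11.7) / 6 = 79.6000 / 6 = 13.2667
LCL_R = D₃·R̄ = 0.184 × 13.2667 = 2.4411

2.441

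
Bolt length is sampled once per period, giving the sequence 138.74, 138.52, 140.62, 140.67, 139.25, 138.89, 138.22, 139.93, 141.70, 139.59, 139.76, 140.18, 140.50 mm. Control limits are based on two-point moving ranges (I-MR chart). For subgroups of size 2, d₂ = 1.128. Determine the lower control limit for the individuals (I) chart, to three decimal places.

137.227

X̄ = (138.74 + 138.52 + 140.62 + 140.67 + 139.25 + 138.89 + 138.22 + 139.93 + 141.70 + 139.59 + 139.76 + 140.18 + 140.50) / 13 = 139.7362
Moving ranges: 0.22, 2.10, 0.05, 1.42, 0.36, 0.67, 1.71, 1.77, 2.11, 0.17, 0.42, 0.32; M̄R̄ = 11.3200 / 12 = 0.9433
LCL = X̄ − 3·M̄R̄/d₂ = 139.7362 − 3 × 0.9433 / 1.128 = 137.2273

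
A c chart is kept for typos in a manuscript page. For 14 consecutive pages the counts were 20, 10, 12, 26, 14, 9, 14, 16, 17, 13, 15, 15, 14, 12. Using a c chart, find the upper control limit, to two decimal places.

c̄ = (20 + 10 + 12 + 26 + 14 + 9 + 14 + 16 + 17 + 13 + 15 + 15 + 14 + 12) / 14 = 207 / 14 = 14.7857
UCL = c̄ + 3√c̄ = 14.7857 + 3 × √14.7857 = 14.7857 + 3 × 3.8452 = 26.3214

26.32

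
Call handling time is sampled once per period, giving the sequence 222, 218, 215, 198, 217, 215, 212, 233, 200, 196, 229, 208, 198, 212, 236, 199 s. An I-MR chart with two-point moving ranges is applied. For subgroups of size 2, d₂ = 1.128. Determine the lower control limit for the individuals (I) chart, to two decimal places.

169.56

X̄ = (222 + 218 + 215 + 198 + 217 + 215 + 212 + 233 + 200 + 196 + 229 + 208 + 198 + 212 + 236 + 199) / 16 = 213.0000
Moving ranges: 4, 3, 17, 19, 2, 3, 21, 33, 4, 33, 21, 10, 14, 24, 37; M̄R̄ = 245.0000 / 15 = 16.3333
LCL = X̄ − 3·M̄R̄/d₂ = 213.0000 − 3 × 16.3333 / 1.128 = 169.5603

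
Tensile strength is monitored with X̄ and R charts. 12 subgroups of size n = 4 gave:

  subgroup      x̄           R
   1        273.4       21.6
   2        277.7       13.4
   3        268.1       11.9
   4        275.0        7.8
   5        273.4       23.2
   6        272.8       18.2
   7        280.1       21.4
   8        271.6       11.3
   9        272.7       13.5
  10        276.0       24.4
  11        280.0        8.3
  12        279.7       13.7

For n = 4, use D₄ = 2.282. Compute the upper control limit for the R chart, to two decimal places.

R̄ = (21.6 + 13.4 + 11.9 + 7.8 + 23.2 + 18.2 + 21.4 + 11.3 + 13.5 + 24.4 + 8.3 + 13.7) / 12 = 188.7000 / 12 = 15.7250
UCL_R = D₄·R̄ = 2.282 × 15.7250 = 35.8845

35.88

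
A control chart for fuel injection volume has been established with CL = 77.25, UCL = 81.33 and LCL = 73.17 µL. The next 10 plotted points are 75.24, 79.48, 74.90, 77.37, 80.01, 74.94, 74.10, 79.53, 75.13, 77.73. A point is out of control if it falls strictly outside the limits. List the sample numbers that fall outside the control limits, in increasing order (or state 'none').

All 10 points lie within [73.17, 81.33].

none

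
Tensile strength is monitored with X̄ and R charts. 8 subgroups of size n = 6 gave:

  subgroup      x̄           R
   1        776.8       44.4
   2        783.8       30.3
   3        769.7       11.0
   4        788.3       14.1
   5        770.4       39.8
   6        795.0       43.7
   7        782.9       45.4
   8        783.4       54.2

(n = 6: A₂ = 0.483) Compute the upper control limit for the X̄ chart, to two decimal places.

798.37

X̄̄ = (776.8 + 783.8 + 769.7 + 788.3 + 770.4 + 795.0 + 782.9 + 783.4) / 8 = 6250.3000 / 8 = 781.2875
R̄ = (44.4 + 30.3 + 11.0 + 14.1 + 39.8 + 43.7 + 45.4 + 54.2) / 8 = 282.9000 / 8 = 35.3625
UCL = X̄̄ + A₂·R̄ = 781.2875 + 0.483 × 35.3625 = 798.3676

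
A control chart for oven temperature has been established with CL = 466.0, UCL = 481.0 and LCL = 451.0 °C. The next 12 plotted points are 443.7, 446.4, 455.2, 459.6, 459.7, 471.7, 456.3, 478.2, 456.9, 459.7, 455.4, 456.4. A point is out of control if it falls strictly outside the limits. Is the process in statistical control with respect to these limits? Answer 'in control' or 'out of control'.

Compare each point to [451.0, 481.0]: sample 1 = 443.7 < LCL; sample 2 = 446.4 < LCL.

out of control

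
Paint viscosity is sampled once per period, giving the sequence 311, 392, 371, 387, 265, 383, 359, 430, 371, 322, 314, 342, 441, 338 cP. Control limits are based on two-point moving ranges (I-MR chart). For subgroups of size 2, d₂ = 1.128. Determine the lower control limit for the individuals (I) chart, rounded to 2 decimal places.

195.54

X̄ = (311 + 392 + 371 + 387 + 265 + 383 + 359 + 430 + 371 + 322 + 314 + 342 + 441 + 338) / 14 = 359.0000
Moving ranges: 81, 21, 16, 122, 118, 24, 71, 59, 49, 8, 28, 99, 103; M̄R̄ = 799.0000 / 13 = 61.4615
LCL = X̄ − 3·M̄R̄/d₂ = 359.0000 − 3 × 61.4615 / 1.128 = 195.5385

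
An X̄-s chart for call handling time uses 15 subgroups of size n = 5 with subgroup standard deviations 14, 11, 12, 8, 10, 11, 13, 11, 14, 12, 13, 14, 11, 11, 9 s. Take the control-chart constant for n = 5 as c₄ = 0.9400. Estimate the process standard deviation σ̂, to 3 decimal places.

12.340

s̄ = (14 + 11 + 12 + 8 + 10 + 11 + 13 + 11 + 14 + 12 + 13 + 14 + 11 + 11 + 9) / 15 = 11.6000
σ̂ = s̄ / c₄ = 11.6000 / 0.9400 = 12.3404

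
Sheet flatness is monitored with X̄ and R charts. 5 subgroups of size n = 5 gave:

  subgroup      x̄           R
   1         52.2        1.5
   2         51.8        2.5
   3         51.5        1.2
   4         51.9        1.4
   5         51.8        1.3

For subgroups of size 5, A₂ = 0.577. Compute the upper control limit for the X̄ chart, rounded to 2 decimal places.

52.75

X̄̄ = (52.2 + 51.8 + 51.5 + 51.9 + 51.8) / 5 = 259.2000 / 5 = 51.8400
R̄ = (1.5 + 2.5 + 1.2 + 1.4 + 1.3) / 5 = 7.9000 / 5 = 1.5800
UCL = X̄̄ + A₂·R̄ = 51.8400 + 0.577 × 1.5800 = 52.7517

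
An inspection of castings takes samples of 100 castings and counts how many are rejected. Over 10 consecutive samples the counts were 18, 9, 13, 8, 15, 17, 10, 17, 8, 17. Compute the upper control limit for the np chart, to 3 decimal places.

p̄ = Σdᵢ / (k·n) = 132 / (10 × 100) = 0.13200
UCL = np̄ + 3·√(np̄(1−p̄)) = 13.2000 + 3 × √(13.2000×0.86800) = 13.2000 + 3 × 3.3849 = 23.3547

23.355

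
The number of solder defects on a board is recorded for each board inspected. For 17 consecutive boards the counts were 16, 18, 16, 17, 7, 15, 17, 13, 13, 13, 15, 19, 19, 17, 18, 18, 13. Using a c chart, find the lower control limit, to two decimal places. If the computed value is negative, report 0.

c̄ = (16 + 18 + 16 + 17 + 7 + 15 + 17 + 13 + 13 + 13 + 15 + 19 + 19 + 17 + 18 + 18 + 13) / 17 = 264 / 17 = 15.5294
LCL = c̄ − 3√c̄ = 15.5294 − 3 × 3.9407 = 3.7072

3.71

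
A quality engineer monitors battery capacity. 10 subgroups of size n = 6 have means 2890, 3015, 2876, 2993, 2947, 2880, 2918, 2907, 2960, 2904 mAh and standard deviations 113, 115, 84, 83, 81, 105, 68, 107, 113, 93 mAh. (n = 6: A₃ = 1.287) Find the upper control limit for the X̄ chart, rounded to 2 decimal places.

X̄̄ = (2890 + 3015 + 2876 + 2993 + 2947 + 2880 + 2918 + 2907 + 2960 + 2904) / 10 = 2929.0000
s̄ = (113 + 115 + 84 + 83 + 81 + 105 + 68 + 107 + 113 + 93) / 10 = 96.2000
UCL = X̄̄ + A₃·s̄ = 2929.0000 + 1.287 × 96.2000 = 3052.8094

3052.81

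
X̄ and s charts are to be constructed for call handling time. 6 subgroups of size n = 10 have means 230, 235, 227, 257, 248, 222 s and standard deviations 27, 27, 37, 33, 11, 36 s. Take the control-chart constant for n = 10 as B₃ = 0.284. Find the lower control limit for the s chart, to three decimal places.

8.094

s̄ = (27 + 27 + 37 + 33 + 11 + 36) / 6 = 28.5000
LCL_s = B₃·s̄ = 0.284 × 28.5000 = 8.0940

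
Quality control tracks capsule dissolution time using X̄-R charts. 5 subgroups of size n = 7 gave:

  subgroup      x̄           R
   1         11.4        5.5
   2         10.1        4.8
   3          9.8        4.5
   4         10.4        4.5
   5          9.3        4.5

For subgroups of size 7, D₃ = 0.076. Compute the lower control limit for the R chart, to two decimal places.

0.36

R̄ = (5.5 + 4.8 + 4.5 + 4.5 + 4.5) / 5 = 23.8000 / 5 = 4.7600
LCL_R = D₃·R̄ = 0.076 × 4.7600 = 0.3618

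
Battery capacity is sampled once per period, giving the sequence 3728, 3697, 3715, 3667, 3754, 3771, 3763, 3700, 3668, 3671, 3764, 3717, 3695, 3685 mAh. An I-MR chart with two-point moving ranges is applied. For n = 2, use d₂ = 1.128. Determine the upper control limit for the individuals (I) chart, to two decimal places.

X̄ = (3728 + 3697 + 3715 + 3667 + 3754 + 3771 + 3763 + 3700 + 3668 + 3671 + 3764 + 3717 + 3695 + 3685) / 14 = 3713.9286
Moving ranges: 31, 18, 48, 87, 17, 8, 63, 32, 3, 93, 47, 22, 10; M̄R̄ = 479.0000 / 13 = 36.8462
UCL = X̄ + 3·M̄R̄/d₂ = 3713.9286 + 3 × 36.8462 / 1.128 = 3811.9237

3811.92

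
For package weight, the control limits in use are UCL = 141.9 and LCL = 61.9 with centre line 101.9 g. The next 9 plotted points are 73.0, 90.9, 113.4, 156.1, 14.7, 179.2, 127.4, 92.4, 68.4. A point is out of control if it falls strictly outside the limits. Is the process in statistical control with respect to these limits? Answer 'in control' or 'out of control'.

Compare each point to [61.9, 141.9]: sample 4 = 156.1 > UCL; sample 5 = 14.7 < LCL; sample 6 = 179.2 > UCL.

out of control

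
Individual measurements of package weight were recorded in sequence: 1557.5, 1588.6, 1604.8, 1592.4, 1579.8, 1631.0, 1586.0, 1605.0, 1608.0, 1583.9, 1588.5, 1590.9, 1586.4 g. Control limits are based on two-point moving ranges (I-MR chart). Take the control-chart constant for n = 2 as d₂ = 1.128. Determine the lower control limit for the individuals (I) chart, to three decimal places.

X̄ = (1557.5 + 1588.6 + 1604.8 + 1592.4 + 1579.8 + 1631.0 + 1586.0 + 1605.0 + 1608.0 + 1583.9 + 1588.5 + 1590.9 + 1586.4) / 13 = 1592.5231
Moving ranges: 31.1, 16.2, 12.4, 12.6, 51.2, 45.0, 19.0, 3.0, 24.1, 4.6, 2.4, 4.5; M̄R̄ = 226.1000 / 12 = 18.8417
LCL = X̄ − 3·M̄R̄/d₂ = 1592.5231 − 3 × 18.8417 / 1.128 = 1542.4123

1542.412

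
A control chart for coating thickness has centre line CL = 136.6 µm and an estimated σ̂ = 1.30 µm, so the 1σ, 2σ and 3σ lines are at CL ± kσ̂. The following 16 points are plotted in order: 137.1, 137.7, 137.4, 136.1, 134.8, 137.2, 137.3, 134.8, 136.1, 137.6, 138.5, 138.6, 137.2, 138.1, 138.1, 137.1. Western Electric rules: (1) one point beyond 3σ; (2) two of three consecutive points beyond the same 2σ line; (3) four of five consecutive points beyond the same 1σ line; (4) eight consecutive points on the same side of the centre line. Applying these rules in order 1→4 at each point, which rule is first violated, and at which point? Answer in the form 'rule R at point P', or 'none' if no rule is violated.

rule 3 at point 15

Zone of each point (C = within 1σ̂, B = 1σ̂–2σ̂, A = 2σ̂–3σ̂, * = beyond 3σ̂; sign = side of CL): 1:+C, 2:+C, 3:+C, 4:-C, 5:-B, 6:+C, 7:+C, 8:-B, 9:-C, 10:+C, 11:+B, 12:+B, 13:+C, 14:+B, 15:+B, 16:+C
Rule 3 (four of five consecutive points beyond the same 1σ limit) is satisfied at point 15.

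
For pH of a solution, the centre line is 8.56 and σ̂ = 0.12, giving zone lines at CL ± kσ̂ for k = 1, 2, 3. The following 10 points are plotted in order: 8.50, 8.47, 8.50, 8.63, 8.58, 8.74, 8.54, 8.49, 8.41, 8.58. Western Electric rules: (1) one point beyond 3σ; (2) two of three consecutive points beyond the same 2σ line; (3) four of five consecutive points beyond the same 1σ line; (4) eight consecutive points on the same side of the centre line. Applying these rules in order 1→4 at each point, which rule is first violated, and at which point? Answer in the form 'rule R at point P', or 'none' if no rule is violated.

none

Zone of each point (C = within 1σ̂, B = 1σ̂–2σ̂, A = 2σ̂–3σ̂, * = beyond 3σ̂; sign = side of CL): 1:-C, 2:-C, 3:-C, 4:+C, 5:+C, 6:+B, 7:-C, 8:-C, 9:-B, 10:+C
No rule fires across all 10 points.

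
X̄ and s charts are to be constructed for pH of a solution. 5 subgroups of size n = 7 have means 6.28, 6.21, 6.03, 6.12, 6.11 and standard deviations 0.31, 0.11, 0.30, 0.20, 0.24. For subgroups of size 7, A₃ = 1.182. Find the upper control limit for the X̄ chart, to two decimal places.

6.42

X̄̄ = (6.28 + 6.21 + 6.03 + 6.12 + 6.11) / 5 = 6.1500
s̄ = (0.31 + 0.11 + 0.30 + 0.20 + 0.24) / 5 = 0.2320
UCL = X̄̄ + A₃·s̄ = 6.1500 + 1.182 × 0.2320 = 6.4242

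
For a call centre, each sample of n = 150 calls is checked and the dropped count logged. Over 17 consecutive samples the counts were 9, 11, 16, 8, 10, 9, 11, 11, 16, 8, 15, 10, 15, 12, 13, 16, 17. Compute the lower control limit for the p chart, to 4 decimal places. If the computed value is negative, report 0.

p̄ = Σdᵢ / (k·n) = 207 / (17 × 150) = 0.08118
LCL = p̄ − 3·√(p̄(1−p̄)/n) = 0.08118 − 3 × 0.02230 = 0.01428

0.0143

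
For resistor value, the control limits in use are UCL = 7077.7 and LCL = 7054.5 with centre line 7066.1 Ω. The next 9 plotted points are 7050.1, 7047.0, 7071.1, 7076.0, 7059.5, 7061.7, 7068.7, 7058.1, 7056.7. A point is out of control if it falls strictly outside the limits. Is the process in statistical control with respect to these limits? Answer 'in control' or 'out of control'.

out of control

Compare each point to [7054.5, 7077.7]: sample 1 = 7050.1 < LCL; sample 2 = 7047.0 < LCL.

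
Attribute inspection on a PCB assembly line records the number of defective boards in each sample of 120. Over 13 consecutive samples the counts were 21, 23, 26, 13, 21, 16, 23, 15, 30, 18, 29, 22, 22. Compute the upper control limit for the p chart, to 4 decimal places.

p̄ = Σdᵢ / (k·n) = 279 / (13 × 120) = 0.17885
UCL = p̄ + 3·√(p̄(1−p̄)/n) = 0.17885 + 3 × √(0.17885×0.82115/120) = 0.17885 + 3 × 0.03498 = 0.28380

0.2838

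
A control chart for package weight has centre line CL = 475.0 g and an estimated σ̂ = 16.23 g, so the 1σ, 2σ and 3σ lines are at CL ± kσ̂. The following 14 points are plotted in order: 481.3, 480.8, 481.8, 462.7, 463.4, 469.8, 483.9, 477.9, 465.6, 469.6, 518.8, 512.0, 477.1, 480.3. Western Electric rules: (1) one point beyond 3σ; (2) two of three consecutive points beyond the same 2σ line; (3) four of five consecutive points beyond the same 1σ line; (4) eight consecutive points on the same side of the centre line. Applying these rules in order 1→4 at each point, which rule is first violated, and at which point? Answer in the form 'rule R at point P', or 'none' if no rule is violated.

Zone of each point (C = within 1σ̂, B = 1σ̂–2σ̂, A = 2σ̂–3σ̂, * = beyond 3σ̂; sign = side of CL): 1:+C, 2:+C, 3:+C, 4:-C, 5:-C, 6:-C, 7:+C, 8:+C, 9:-C, 10:-C, 11:+A, 12:+A, 13:+C, 14:+C
Rule 2 (two of three consecutive points beyond the same 2σ limit) is satisfied at point 12.

rule 2 at point 12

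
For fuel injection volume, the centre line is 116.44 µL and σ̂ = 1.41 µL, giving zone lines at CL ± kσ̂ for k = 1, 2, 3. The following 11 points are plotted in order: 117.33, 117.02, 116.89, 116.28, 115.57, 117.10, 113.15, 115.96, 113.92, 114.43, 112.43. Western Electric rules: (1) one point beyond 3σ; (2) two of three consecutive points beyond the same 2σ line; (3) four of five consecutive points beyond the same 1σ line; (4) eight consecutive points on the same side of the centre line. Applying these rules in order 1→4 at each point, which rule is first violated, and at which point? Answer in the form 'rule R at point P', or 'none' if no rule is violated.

rule 3 at point 11

Zone of each point (C = within 1σ̂, B = 1σ̂–2σ̂, A = 2σ̂–3σ̂, * = beyond 3σ̂; sign = side of CL): 1:+C, 2:+C, 3:+C, 4:-C, 5:-C, 6:+C, 7:-A, 8:-C, 9:-B, 10:-B, 11:-A
Rule 3 (four of five consecutive points beyond the same 1σ limit) is satisfied at point 11.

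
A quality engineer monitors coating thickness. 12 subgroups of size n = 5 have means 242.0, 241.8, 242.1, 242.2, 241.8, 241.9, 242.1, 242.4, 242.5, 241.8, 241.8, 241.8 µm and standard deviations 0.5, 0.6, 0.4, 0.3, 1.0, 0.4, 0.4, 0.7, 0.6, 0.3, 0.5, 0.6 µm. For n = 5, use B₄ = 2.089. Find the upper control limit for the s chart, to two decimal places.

1.10

s̄ = (0.5 + 0.6 + 0.4 + 0.3 + 1.0 + 0.4 + 0.4 + 0.7 + 0.6 + 0.3 + 0.5 + 0.6) / 12 = 0.5250
UCL_s = B₄·s̄ = 2.089 × 0.5250 = 1.0967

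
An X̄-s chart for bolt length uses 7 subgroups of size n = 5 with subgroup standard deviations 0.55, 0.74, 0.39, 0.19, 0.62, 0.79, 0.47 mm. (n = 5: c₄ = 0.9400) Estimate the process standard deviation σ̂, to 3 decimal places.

s̄ = (0.55 + 0.74 + 0.39 + 0.19 + 0.62 + 0.79 + 0.47) / 7 = 0.5357
σ̂ = s̄ / c₄ = 0.5357 / 0.9400 = 0.5699

0.570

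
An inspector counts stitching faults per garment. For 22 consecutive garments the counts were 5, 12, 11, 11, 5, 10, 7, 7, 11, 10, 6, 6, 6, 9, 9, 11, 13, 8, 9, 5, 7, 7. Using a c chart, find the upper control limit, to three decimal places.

17.109

c̄ = (5 + 12 + 11 + 11 + 5 + 10 + 7 + 7 + 11 + 10 + 6 + 6 + 6 + 9 + 9 + 11 + 13 + 8 + 9 + 5 + 7 + 7) / 22 = 185 / 22 = 8.4091
UCL = c̄ + 3√c̄ = 8.4091 + 3 × √8.4091 = 8.4091 + 3 × 2.8998 = 17.1086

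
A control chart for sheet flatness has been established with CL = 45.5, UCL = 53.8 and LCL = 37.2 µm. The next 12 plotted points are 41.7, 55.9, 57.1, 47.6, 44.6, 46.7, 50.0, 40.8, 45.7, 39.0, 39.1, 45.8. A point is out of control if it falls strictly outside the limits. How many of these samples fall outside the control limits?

2

Compare each point to [37.2, 53.8]: sample 2 = 55.9 > UCL; sample 3 = 57.1 > UCL.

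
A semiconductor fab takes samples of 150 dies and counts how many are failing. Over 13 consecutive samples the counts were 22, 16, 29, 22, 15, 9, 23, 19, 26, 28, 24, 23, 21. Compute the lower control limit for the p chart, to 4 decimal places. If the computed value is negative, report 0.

0.0565

p̄ = Σdᵢ / (k·n) = 277 / (13 × 150) = 0.14205
LCL = p̄ − 3·√(p̄(1−p̄)/n) = 0.14205 − 3 × 0.02850 = 0.05654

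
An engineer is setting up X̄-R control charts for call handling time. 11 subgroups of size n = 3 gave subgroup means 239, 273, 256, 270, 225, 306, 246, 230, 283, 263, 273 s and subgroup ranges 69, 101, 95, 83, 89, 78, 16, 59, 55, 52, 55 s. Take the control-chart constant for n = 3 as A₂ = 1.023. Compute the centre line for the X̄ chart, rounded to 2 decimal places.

260.36

X̄̄ = (239 + 273 + 256 + 270 + 225 + 306 + 246 + 230 + 283 + 263 + 273) / 11 = 2864.0000 / 11 = 260.3636
CL = X̄̄ = 260.3636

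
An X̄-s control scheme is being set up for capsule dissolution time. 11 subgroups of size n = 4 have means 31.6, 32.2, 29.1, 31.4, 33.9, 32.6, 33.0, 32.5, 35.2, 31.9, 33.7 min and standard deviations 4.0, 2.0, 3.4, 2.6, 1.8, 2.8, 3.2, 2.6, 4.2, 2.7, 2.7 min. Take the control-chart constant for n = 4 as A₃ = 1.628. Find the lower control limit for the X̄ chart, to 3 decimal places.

27.728

X̄̄ = (31.6 + 32.2 + 29.1 + 31.4 + 33.9 + 32.6 + 33.0 + 32.5 + 35.2 + 31.9 + 33.7) / 11 = 32.4636
s̄ = (4.0 + 2.0 + 3.4 + 2.6 + 1.8 + 2.8 + 3.2 + 2.6 + 4.2 + 2.7 + 2.7) / 11 = 2.9091
LCL = X̄̄ − A₃·s̄ = 32.4636 − 1.628 × 2.9091 = 27.7276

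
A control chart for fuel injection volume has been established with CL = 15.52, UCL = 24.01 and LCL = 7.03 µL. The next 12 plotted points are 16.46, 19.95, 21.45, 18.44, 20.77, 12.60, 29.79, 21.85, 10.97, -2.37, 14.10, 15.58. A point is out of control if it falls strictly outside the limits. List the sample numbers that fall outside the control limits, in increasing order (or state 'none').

7, 10

Compare each point to [7.03, 24.01]: sample 7 = 29.79 > UCL; sample 10 = -2.37 < LCL.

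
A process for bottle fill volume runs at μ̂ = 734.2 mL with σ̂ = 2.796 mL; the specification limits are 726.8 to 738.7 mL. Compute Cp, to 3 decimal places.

0.709

Cp = (USL − LSL) / (6σ̂) = (738.7 − 726.8) / (6 × 2.796) = 11.9000 / 16.7760 = 0.7093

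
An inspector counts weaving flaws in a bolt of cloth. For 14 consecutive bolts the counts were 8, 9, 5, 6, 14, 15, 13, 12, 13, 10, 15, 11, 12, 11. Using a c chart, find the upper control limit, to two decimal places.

c̄ = (8 + 9 + 5 + 6 + 14 + 15 + 13 + 12 + 13 + 10 + 15 + 11 + 12 + 11) / 14 = 154 / 14 = 11.0000
UCL = c̄ + 3√c̄ = 11.0000 + 3 × √11.0000 = 11.0000 + 3 × 3.3166 = 20.9499

20.95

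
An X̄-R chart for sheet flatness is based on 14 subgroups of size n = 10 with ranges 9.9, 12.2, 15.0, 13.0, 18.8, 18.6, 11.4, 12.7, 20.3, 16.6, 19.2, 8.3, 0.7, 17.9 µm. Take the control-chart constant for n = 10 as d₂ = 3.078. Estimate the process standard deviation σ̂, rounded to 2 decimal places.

R̄ = (9.9 + 12.2 + 15.0 + 13.0 + 18.8 + 18.6 + 11.4 + 12.7 + 20.3 + 16.6 + 19.2 + 8.3 + 0.7 + 17.9) / 14 = 13.9000
σ̂ = R̄ / d₂ = 13.9000 / 3.078 = 4.5159

4.52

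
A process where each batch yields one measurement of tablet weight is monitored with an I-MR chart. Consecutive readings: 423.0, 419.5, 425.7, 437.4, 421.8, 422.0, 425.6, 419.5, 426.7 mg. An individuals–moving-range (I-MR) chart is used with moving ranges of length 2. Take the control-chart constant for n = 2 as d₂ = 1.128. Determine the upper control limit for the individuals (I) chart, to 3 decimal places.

442.563

X̄ = (423.0 + 419.5 + 425.7 + 437.4 + 421.8 + 422.0 + 425.6 + 419.5 + 426.7) / 9 = 424.5778
Moving ranges: 3.5, 6.2, 11.7, 15.6, 0.2, 3.6, 6.1, 7.2; M̄R̄ = 54.1000 / 8 = 6.7625
UCL = X̄ + 3·M̄R̄/d₂ = 424.5778 + 3 × 6.7625 / 1.128 = 442.5632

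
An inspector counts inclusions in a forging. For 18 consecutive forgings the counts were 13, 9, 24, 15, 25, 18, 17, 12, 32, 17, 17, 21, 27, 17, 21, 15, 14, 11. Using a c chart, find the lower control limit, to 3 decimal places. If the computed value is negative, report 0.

5.308

c̄ = (13 + 9 + 24 + 15 + 25 + 18 + 17 + 12 + 32 + 17 + 17 + 21 + 27 + 17 + 21 + 15 + 14 + 11) / 18 = 325 / 18 = 18.0556
LCL = c̄ − 3√c̄ = 18.0556 − 3 × 4.2492 = 5.3080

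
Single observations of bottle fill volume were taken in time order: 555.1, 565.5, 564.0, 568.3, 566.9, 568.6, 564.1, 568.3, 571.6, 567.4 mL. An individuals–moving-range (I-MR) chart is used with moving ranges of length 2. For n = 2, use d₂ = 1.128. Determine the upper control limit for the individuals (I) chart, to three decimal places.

X̄ = (555.1 + 565.5 + 564.0 + 568.3 + 566.9 + 568.6 + 564.1 + 568.3 + 571.6 + 567.4) / 10 = 565.9800
Moving ranges: 10.4, 1.5, 4.3, 1.4, 1.7, 4.5, 4.2, 3.3, 4.2; M̄R̄ = 35.5000 / 9 = 3.9444
UCL = X̄ + 3·M̄R̄/d₂ = 565.9800 + 3 × 3.9444 / 1.128 = 576.4705

576.471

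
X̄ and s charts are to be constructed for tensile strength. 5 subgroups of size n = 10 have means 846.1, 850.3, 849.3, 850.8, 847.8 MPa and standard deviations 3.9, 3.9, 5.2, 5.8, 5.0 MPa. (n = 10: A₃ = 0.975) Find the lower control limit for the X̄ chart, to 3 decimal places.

X̄̄ = (846.1 + 850.3 + 849.3 + 850.8 + 847.8) / 5 = 848.8600
s̄ = (3.9 + 3.9 + 5.2 + 5.8 + 5.0) / 5 = 4.7600
LCL = X̄̄ − A₃·s̄ = 848.8600 − 0.975 × 4.7600 = 844.2190

844.219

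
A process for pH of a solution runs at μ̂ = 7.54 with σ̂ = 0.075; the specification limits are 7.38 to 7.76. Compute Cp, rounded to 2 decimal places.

Cp = (USL − LSL) / (6σ̂) = (7.76 − 7.38) / (6 × 0.075) = 0.3800 / 0.4500 = 0.8444

0.84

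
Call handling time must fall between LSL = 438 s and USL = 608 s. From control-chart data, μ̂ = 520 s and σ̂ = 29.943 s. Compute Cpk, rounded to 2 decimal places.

Cpu = (USL − μ̂) / (3σ̂) = (608 − 520) / (3 × 29.943) = 0.9796; Cpl = (μ̂ − LSL) / (3σ̂) = (520 − 438) / (3 × 29.943) = 0.9128; Cpk = min(Cpu, Cpl) = 0.9128

0.91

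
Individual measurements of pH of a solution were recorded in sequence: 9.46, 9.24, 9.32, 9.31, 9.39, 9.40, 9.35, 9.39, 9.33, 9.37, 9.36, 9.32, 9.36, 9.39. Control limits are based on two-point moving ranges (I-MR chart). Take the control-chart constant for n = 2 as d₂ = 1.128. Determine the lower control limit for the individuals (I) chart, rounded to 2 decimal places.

X̄ = (9.46 + 9.24 + 9.32 + 9.31 + 9.39 + 9.40 + 9.35 + 9.39 + 9.33 + 9.37 + 9.36 + 9.32 + 9.36 + 9.39) / 14 = 9.3564
Moving ranges: 0.22, 0.08, 0.01, 0.08, 0.01, 0.05, 0.04, 0.06, 0.04, 0.01, 0.04, 0.04, 0.03; M̄R̄ = 0.7100 / 13 = 0.0546
LCL = X̄ − 3·M̄R̄/d₂ = 9.3564 − 3 × 0.0546 / 1.128 = 9.2112

9.21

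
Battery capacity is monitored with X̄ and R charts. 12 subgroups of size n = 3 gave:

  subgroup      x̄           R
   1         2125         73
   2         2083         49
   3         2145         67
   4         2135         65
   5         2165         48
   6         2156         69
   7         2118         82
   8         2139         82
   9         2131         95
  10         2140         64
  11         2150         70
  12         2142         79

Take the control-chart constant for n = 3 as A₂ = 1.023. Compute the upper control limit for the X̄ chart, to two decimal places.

X̄̄ = (2125 + 2083 + 2145 + 2135 + 2165 + 2156 + 2118 + 2139 + 2131 + 2140 + 2150 + 2142) / 12 = 25629.0000 / 12 = 2135.7500
R̄ = (73 + 49 + 67 + 65 + 48 + 69 + 82 + 82 + 95 + 64 + 70 + 79) / 12 = 843.0000 / 12 = 70.2500
UCL = X̄̄ + A₂·R̄ = 2135.7500 + 1.023 × 70.2500 = 2207.6157

2207.62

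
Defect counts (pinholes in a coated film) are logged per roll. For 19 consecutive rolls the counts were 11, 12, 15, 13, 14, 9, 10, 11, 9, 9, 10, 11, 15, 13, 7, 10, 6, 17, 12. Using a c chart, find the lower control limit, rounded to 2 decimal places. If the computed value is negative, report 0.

c̄ = (11 + 12 + 15 + 13 + 14 + 9 + 10 + 11 + 9 + 9 + 10 + 11 + 15 + 13 + 7 + 10 + 6 + 17 + 12) / 19 = 214 / 19 = 11.2632
LCL = c̄ − 3√c̄ = 11.2632 − 3 × 3.3561 = 1.1950

1.19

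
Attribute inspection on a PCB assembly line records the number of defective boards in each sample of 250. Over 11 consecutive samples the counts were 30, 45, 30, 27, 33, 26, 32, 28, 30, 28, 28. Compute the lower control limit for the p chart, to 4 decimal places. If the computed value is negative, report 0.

p̄ = Σdᵢ / (k·n) = 337 / (11 × 250) = 0.12255
LCL = p̄ − 3·√(p̄(1−p̄)/n) = 0.12255 − 3 × 0.02074 = 0.06033

0.0603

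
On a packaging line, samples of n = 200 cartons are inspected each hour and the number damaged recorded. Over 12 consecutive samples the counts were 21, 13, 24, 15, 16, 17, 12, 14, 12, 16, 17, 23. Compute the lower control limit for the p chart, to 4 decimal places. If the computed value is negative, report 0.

0.0247

p̄ = Σdᵢ / (k·n) = 200 / (12 × 200) = 0.08333
LCL = p̄ − 3·√(p̄(1−p̄)/n) = 0.08333 − 3 × 0.01954 = 0.02470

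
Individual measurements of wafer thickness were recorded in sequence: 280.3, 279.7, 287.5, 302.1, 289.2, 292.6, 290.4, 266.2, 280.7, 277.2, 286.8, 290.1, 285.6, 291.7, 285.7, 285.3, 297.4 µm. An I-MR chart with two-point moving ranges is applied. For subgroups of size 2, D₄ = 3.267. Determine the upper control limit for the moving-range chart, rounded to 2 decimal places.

25.67

Moving ranges: 0.6, 7.8, 14.6, 12.9, 3.4, 2.2, 24.2, 14.5, 3.5, 9.6, 3.3, 4.5, 6.1, 6.0, 0.4, 12.1; M̄R̄ = 125.7000 / 16 = 7.8563
UCL_MR = D₄·M̄R̄ = 3.267 × 7.8563 = 25.6664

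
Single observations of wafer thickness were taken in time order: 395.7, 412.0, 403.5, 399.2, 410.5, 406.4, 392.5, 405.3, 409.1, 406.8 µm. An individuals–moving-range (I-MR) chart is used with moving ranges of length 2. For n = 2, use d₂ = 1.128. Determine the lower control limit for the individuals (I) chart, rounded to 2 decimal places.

381.26

X̄ = (395.7 + 412.0 + 403.5 + 399.2 + 410.5 + 406.4 + 392.5 + 405.3 + 409.1 + 406.8) / 10 = 404.1000
Moving ranges: 16.3, 8.5, 4.3, 11.3, 4.1, 13.9, 12.8, 3.8, 2.3; M̄R̄ = 77.3000 / 9 = 8.5889
LCL = X̄ − 3·M̄R̄/d₂ = 404.1000 − 3 × 8.5889 / 1.128 = 381.2572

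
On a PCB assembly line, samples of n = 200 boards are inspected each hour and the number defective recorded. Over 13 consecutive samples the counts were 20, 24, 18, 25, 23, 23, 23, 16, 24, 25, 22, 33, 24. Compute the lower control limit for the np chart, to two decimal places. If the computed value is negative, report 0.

9.52

p̄ = Σdᵢ / (k·n) = 300 / (13 × 200) = 0.11538
LCL = np̄ − 3·√(np̄(1−p̄)) = 23.0769 − 3 × 4.5182 = 9.5223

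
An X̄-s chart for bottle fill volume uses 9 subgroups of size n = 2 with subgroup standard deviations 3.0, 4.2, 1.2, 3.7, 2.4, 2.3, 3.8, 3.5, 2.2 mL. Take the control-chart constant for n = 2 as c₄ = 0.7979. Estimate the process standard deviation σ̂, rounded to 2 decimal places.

s̄ = (3.0 + 4.2 + 1.2 + 3.7 + 2.4 + 2.3 + 3.8 + 3.5 + 2.2) / 9 = 2.9222
σ̂ = s̄ / c₄ = 2.9222 / 0.7979 = 3.6624

3.66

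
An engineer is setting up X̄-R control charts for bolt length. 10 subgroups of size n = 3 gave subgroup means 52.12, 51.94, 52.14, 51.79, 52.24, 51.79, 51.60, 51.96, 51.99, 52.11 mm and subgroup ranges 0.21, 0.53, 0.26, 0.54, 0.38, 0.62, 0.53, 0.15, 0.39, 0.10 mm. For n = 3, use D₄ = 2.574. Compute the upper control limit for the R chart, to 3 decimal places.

0.955

R̄ = (0.21 + 0.53 + 0.26 + 0.54 + 0.38 + 0.62 + 0.53 + 0.15 + 0.39 + 0.10) / 10 = 3.7100 / 10 = 0.3710
UCL_R = D₄·R̄ = 2.574 × 0.3710 = 0.9550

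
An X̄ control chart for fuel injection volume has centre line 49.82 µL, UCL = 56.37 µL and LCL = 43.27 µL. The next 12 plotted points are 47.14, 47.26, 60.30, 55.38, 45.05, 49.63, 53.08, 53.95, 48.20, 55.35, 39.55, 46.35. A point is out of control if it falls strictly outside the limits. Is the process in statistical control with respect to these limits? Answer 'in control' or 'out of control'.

Compare each point to [43.27, 56.37]: sample 3 = 60.30 > UCL; sample 11 = 39.55 < LCL.

out of control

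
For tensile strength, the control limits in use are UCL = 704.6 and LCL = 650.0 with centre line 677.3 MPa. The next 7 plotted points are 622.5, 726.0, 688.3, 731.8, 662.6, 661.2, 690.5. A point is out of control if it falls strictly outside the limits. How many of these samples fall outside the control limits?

Compare each point to [650.0, 704.6]: sample 1 = 622.5 < LCL; sample 2 = 726.0 > UCL; sample 4 = 731.8 > UCL.

3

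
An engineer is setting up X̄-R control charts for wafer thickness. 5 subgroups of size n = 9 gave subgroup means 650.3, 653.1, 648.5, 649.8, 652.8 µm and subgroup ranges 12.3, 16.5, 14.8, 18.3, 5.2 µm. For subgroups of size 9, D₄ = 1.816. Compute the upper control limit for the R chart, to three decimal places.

R̄ = (12.3 + 16.5 + 14.8 + 18.3 + 5.2) / 5 = 67.1000 / 5 = 13.4200
UCL_R = D₄·R̄ = 1.816 × 13.4200 = 24.3707

24.371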